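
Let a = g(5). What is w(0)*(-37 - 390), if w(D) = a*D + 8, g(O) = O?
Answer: -3416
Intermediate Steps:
a = 5
w(D) = 8 + 5*D (w(D) = 5*D + 8 = 8 + 5*D)
w(0)*(-37 - 390) = (8 + 5*0)*(-37 - 390) = (8 + 0)*(-427) = 8*(-427) = -3416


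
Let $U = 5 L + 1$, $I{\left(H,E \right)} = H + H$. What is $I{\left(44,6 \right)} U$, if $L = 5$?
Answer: $2288$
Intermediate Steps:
$I{\left(H,E \right)} = 2 H$
$U = 26$ ($U = 5 \cdot 5 + 1 = 25 + 1 = 26$)
$I{\left(44,6 \right)} U = 2 \cdot 44 \cdot 26 = 88 \cdot 26 = 2288$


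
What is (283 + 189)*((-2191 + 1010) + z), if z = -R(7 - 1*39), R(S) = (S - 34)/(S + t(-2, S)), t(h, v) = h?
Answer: -9491920/17 ≈ -5.5835e+5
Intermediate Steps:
R(S) = (-34 + S)/(-2 + S) (R(S) = (S - 34)/(S - 2) = (-34 + S)/(-2 + S))
z = -33/17 (z = -(-34 + (7 - 1*39))/(-2 + (7 - 1*39)) = -(-34 + (7 - 39))/(-2 + (7 - 39)) = -(-34 - 32)/(-2 - 32) = -(-66)/(-34) = -(-1)*(-66)/34 = -1*33/17 = -33/17 ≈ -1.9412)
(283 + 189)*((-2191 + 1010) + z) = (283 + 189)*((-2191 + 1010) - 33/17) = 472*(-1181 - 33/17) = 472*(-20110/17) = -9491920/17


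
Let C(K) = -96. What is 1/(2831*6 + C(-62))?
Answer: 1/16890 ≈ 5.9207e-5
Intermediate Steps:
1/(2831*6 + C(-62)) = 1/(2831*6 - 96) = 1/(16986 - 96) = 1/16890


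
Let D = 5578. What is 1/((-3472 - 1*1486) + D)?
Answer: 1/620 ≈ 0.0016129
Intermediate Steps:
1/((-3472 - 1*1486) + D) = 1/((-3472 - 1*1486) + 5578) = 1/((-3472 - 1486) + 5578) = 1/(-4958 + 5578) = 1/620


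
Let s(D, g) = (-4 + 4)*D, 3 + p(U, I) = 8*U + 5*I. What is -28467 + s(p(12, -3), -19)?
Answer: -28467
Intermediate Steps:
p(U, I) = -3 + 5*I + 8*U (p(U, I) = -3 + (8*U + 5*I) = -3 + (5*I + 8*U) = -3 + 5*I + 8*U)
s(D, g) = 0 (s(D, g) = 0*D = 0)
-28467 + s(p(12, -3), -19) = -28467 + 0 = -28467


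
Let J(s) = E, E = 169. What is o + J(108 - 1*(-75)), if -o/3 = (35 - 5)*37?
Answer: -3161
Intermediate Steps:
J(s) = 169
o = -3330 (o = -3*(35 - 5)*37 = -90*37 = -3*1110 = -3330)
o + J(108 - 1*(-75)) = -3330 + 169 = -3161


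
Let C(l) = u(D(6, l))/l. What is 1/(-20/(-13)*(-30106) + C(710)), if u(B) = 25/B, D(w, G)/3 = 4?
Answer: -22152/1026012415 ≈ -2.1590e-5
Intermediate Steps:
D(w, G) = 12 (D(w, G) = 3*4 = 12)
C(l) = 25/(12*l) (C(l) = (25/12)/l = (25*(1/12))/l = 25/(12*l))
1/(-20/(-13)*(-30106) + C(710)) = 1/(-20/(-13)*(-30106) + (25/12)/710) = 1/(-20*(-1/13)*(-30106) + (25/12)*(1/710)) = 1/((20/13)*(-30106) + 5/1704) = 1/(-602120/13 + 5/1704) = 1/(-1026012415/22152) = -22152/1026012415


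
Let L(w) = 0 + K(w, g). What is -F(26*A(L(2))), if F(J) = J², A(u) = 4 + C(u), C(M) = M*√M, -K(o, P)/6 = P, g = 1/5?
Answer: -1205984/125 + 32448*I*√30/25 ≈ -9647.9 + 7109.0*I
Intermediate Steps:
g = ⅕ ≈ 0.20000
K(o, P) = -6*P
C(M) = M^(3/2)
L(w) = -6/5 (L(w) = 0 - 6*⅕ = 0 - 6/5 = -6/5)
A(u) = 4 + u^(3/2)
-F(26*A(L(2))) = -(26*(4 + (-6/5)^(3/2)))² = -(26*(4 - 6*I*√30/25))² = -(104 - 156*I*√30/25)²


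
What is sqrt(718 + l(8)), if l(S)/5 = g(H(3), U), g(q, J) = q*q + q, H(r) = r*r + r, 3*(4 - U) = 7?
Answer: sqrt(1498) ≈ 38.704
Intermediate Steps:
U = 5/3 (U = 4 - 1/3*7 = 4 - 7/3 = 5/3 ≈ 1.6667)
H(r) = r + r**2 (H(r) = r**2 + r = r + r**2)
g(q, J) = q + q**2 (g(q, J) = q**2 + q = q + q**2)
l(S) = 780 (l(S) = 5*((3*(1 + 3))*(1 + 3*(1 + 3))) = 5*((3*4)*(1 + 3*4)) = 5*(12*(1 + 12)) = 5*(12*13) = 5*156 = 780)
sqrt(718 + l(8)) = sqrt(718 + 780) = sqrt(1498)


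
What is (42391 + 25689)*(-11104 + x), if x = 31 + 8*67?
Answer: -717358960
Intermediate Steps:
x = 567 (x = 31 + 536 = 567)
(42391 + 25689)*(-11104 + x) = (42391 + 25689)*(-11104 + 567) = 68080*(-10537) = -717358960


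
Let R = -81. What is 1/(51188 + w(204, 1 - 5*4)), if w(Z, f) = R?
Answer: 1/51107 ≈ 1.9567e-5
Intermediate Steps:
w(Z, f) = -81
1/(51188 + w(204, 1 - 5*4)) = 1/(51188 - 81) = 1/51107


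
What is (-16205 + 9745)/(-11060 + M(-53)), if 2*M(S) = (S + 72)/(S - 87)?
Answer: 1808800/3096819 ≈ 0.58408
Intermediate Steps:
M(S) = (72 + S)/(2*(-87 + S)) (M(S) = ((S + 72)/(S - 87))/2 = ((72 + S)/(-87 + S))/2 = (72 + S)/(2*(-87 + S)))
(-16205 + 9745)/(-11060 + M(-53)) = (-16205 + 9745)/(-11060 + (72 - 53)/(2*(-87 - 53))) = -6460/(-11060 + (1/2)*19/(-140)) = -6460/(-11060 + (1/2)*(-1/140)*19) = -6460/(-11060 - 19/280) = -6460/(-3096819/280) = -6460*(-280/3096819) = 1808800/3096819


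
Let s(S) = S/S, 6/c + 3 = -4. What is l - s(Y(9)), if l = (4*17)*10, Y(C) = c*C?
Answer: 679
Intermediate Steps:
c = -6/7 (c = 6/(-3 - 4) = 6/(-7) = 6*(-1/7) = -6/7 ≈ -0.85714)
Y(C) = -6*C/7
s(S) = 1
l = 680 (l = 68*10 = 680)
l - s(Y(9)) = 680 - 1*1 = 680 - 1 = 679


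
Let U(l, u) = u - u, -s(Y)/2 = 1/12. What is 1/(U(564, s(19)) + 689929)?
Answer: 1/689929 ≈ 1.4494e-6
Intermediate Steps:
s(Y) = -⅙ (s(Y) = -2/12 = -2*1/12 = -⅙)
U(l, u) = 0
1/(U(564, s(19)) + 689929) = 1/(0 + 689929) = 1/689929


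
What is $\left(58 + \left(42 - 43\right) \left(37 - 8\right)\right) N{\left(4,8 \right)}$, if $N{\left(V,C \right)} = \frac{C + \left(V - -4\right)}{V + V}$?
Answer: $58$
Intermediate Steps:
$N{\left(V,C \right)} = \frac{4 + C + V}{2 V}$ ($N{\left(V,C \right)} = \frac{C + \left(V + 4\right)}{2 V} = \left(C + \left(4 + V\right)\right) \frac{1}{2 V} = \left(4 + C + V\right) \frac{1}{2 V} = \frac{4 + C + V}{2 V}$)
$\left(58 + \left(42 - 43\right) \left(37 - 8\right)\right) N{\left(4,8 \right)} = \left(58 + \left(42 - 43\right) \left(37 - 8\right)\right) \frac{4 + 8 + 4}{2 \cdot 4} = \left(58 - 29\right) \frac{1}{2} \cdot \frac{1}{4} \cdot 16 = \left(58 - 29\right) 2 = 29 \cdot 2 = 58$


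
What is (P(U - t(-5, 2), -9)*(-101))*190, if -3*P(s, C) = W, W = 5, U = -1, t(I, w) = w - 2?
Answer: 95950/3 ≈ 31983.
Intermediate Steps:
t(I, w) = -2 + w
P(s, C) = -5/3 (P(s, C) = -⅓*5 = -5/3)
(P(U - t(-5, 2), -9)*(-101))*190 = -5/3*(-101)*190 = (505/3)*190 = 95950/3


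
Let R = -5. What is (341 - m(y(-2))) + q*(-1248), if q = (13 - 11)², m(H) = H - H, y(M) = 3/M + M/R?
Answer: -4651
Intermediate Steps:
y(M) = 3/M - M/5 (y(M) = 3/M + M/(-5) = 3/M + M*(-⅕) = 3/M - M/5)
m(H) = 0
q = 4 (q = 2² = 4)
(341 - m(y(-2))) + q*(-1248) = (341 - 1*0) + 4*(-1248) = (341 + 0) - 4992 = 341 - 4992 = -4651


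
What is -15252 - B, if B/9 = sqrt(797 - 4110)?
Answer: -15252 - 9*I*sqrt(3313) ≈ -15252.0 - 518.03*I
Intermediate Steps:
B = 9*I*sqrt(3313) (B = 9*sqrt(797 - 4110) = 9*sqrt(-3313) = 9*(I*sqrt(3313)) = 9*I*sqrt(3313) ≈ 518.03*I)
-15252 - B = -15252 - 9*I*sqrt(3313)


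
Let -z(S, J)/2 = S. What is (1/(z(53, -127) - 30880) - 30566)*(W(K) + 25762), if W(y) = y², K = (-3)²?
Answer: -24476372463911/30986 ≈ -7.8992e+8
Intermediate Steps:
K = 9
z(S, J) = -2*S
(1/(z(53, -127) - 30880) - 30566)*(W(K) + 25762) = (1/(-2*53 - 30880) - 30566)*(9² + 25762) = (1/(-106 - 30880) - 30566)*(81 + 25762) = (1/(-30986) - 30566)*25843 = (-1/30986 - 30566)*25843 = -947118077/30986*25843 = -24476372463911/30986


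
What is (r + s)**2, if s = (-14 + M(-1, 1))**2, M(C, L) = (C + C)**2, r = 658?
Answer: 574564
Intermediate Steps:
M(C, L) = 4*C**2 (M(C, L) = (2*C)**2 = 4*C**2)
s = 100 (s = (-14 + 4*(-1)**2)**2 = (-14 + 4*1)**2 = (-14 + 4)**2 = (-10)**2 = 100)
(r + s)**2 = (658 + 100)**2 = 758**2 = 574564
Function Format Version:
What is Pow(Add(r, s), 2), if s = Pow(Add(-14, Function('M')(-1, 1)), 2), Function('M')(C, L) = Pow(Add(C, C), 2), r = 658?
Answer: 574564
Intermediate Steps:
Function('M')(C, L) = Mul(4, Pow(C, 2)) (Function('M')(C, L) = Pow(Mul(2, C), 2) = Mul(4, Pow(C, 2)))
s = 100 (s = Pow(Add(-14, Mul(4, Pow(-1, 2))), 2) = Pow(Add(-14, Mul(4, 1)), 2) = Pow(Add(-14, 4), 2) = Pow(-10, 2) = 100)
Pow(Add(r, s), 2) = Pow(Add(658, 100), 2) = Pow(758, 2) = 574564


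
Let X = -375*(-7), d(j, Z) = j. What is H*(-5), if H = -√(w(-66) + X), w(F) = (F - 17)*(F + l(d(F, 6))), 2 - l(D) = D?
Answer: 5*√2459 ≈ 247.94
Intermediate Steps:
l(D) = 2 - D
X = 2625
w(F) = -34 + 2*F (w(F) = (F - 17)*(F + (2 - F)) = (-17 + F)*2 = -34 + 2*F)
H = -√2459 (H = -√((-34 + 2*(-66)) + 2625) = -√((-34 - 132) + 2625) = -√(-166 + 2625) = -√2459 ≈ -49.588)
H*(-5) = -√2459*(-5) = 5*√2459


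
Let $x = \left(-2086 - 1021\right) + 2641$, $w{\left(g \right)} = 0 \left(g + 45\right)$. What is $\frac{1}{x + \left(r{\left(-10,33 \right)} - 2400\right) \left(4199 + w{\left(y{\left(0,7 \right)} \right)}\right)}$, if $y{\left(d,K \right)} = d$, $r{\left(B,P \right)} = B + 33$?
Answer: $- \frac{1}{9981489} \approx -1.0019 \cdot 10^{-7}$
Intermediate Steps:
$r{\left(B,P \right)} = 33 + B$
$w{\left(g \right)} = 0$ ($w{\left(g \right)} = 0 \left(45 + g\right) = 0$)
$x = -466$ ($x = -3107 + 2641 = -466$)
$\frac{1}{x + \left(r{\left(-10,33 \right)} - 2400\right) \left(4199 + w{\left(y{\left(0,7 \right)} \right)}\right)} = \frac{1}{-466 + \left(\left(33 - 10\right) - 2400\right) \left(4199 + 0\right)} = \frac{1}{-466 + \left(23 - 2400\right) 4199} = \frac{1}{-466 - 9981023} = \frac{1}{-9981489} = - \frac{1}{9981489}$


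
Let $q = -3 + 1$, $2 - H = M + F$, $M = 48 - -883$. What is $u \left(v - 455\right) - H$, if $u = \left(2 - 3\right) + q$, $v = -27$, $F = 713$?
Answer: $3088$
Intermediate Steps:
$M = 931$ ($M = 48 + 883 = 931$)
$H = -1642$ ($H = 2 - \left(931 + 713\right) = 2 - 1644 = -1642$)
$q = -2$
$u = -3$ ($u = \left(2 - 3\right) - 2 = -1 - 2 = -3$)
$u \left(v - 455\right) - H = - 3 \left(-27 - 455\right) - -1642 = - 3 \left(-27 - 455\right) + 1642 = \left(-3\right) \left(-482\right) + 1642 = 1446 + 1642 = 3088$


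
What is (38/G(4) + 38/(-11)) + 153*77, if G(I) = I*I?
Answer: 1036633/88 ≈ 11780.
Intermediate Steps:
G(I) = I**2
(38/G(4) + 38/(-11)) + 153*77 = (38/(4**2) + 38/(-11)) + 153*77 = (38/16 + 38*(-1/11)) + 11781 = (38*(1/16) - 38/11) + 11781 = (19/8 - 38/11) + 11781 = -95/88 + 11781 = 1036633/88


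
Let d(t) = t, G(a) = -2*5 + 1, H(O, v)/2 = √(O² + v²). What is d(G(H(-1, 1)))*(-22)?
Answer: 198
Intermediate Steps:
H(O, v) = 2*√(O² + v²)
G(a) = -9 (G(a) = -10 + 1 = -9)
d(G(H(-1, 1)))*(-22) = -9*(-22) = 198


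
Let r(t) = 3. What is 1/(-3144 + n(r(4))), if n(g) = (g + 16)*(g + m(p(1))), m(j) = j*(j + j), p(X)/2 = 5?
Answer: 1/713 ≈ 0.0014025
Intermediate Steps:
p(X) = 10 (p(X) = 2*5 = 10)
m(j) = 2*j**2 (m(j) = j*(2*j) = 2*j**2)
n(g) = (16 + g)*(200 + g) (n(g) = (g + 16)*(g + 2*10**2) = (16 + g)*(g + 2*100) = (16 + g)*(g + 200) = (16 + g)*(200 + g))
1/(-3144 + n(r(4))) = 1/(-3144 + (3200 + 3**2 + 216*3)) = 1/(-3144 + (3200 + 9 + 648)) = 1/(-3144 + 3857) = 1/713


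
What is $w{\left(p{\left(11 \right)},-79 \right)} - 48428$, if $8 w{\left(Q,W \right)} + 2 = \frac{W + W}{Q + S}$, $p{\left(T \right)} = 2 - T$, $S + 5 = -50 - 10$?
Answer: $- \frac{14334683}{296} \approx -48428.0$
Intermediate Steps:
$S = -65$ ($S = -5 - 60 = -65$)
$w{\left(Q,W \right)} = - \frac{1}{4} + \frac{W}{4 \left(-65 + Q\right)}$ ($w{\left(Q,W \right)} = - \frac{1}{4} + \frac{\left(W + W\right) \frac{1}{Q - 65}}{8} = - \frac{1}{4} + \frac{2 W \frac{1}{-65 + Q}}{8} = - \frac{1}{4} + \frac{W}{4 \left(-65 + Q\right)}$)
$w{\left(p{\left(11 \right)},-79 \right)} - 48428 = \frac{65 - 79 - \left(2 - 11\right)}{4 \left(-65 + \left(2 - 11\right)\right)} - 48428 = \frac{65 - 79 - -9}{4 \left(-65 - 9\right)} - 48428 = \frac{65 - 79 + 9}{4 \left(-74\right)} - 48428 = \frac{1}{4} \left(- \frac{1}{74}\right) \left(-5\right) - 48428 = \frac{5}{296} - 48428 = - \frac{14334683}{296}$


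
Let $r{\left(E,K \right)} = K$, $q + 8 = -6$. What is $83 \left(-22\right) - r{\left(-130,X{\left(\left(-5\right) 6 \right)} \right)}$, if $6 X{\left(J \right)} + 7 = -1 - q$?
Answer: $-1827$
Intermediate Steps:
$q = -14$ ($q = -8 - 6 = -14$)
$X{\left(J \right)} = 1$ ($X{\left(J \right)} = - \frac{7}{6} + \frac{-1 - -14}{6} = - \frac{7}{6} + \frac{-1 + 14}{6} = - \frac{7}{6} + \frac{1}{6} \cdot 13 = - \frac{7}{6} + \frac{13}{6} = 1$)
$83 \left(-22\right) - r{\left(-130,X{\left(\left(-5\right) 6 \right)} \right)} = 83 \left(-22\right) - 1 = -1826 - 1 = -1827$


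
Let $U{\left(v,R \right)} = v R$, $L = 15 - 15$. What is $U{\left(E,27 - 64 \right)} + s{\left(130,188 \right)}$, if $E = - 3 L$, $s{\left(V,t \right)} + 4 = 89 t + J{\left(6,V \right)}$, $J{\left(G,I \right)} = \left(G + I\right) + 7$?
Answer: $16871$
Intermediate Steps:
$L = 0$
$J{\left(G,I \right)} = 7 + G + I$
$s{\left(V,t \right)} = 9 + V + 89 t$ ($s{\left(V,t \right)} = -4 + \left(89 t + \left(7 + 6 + V\right)\right) = -4 + \left(89 t + \left(13 + V\right)\right) = -4 + \left(13 + V + 89 t\right) = 9 + V + 89 t$)
$E = 0$ ($E = \left(-3\right) 0 = 0$)
$U{\left(v,R \right)} = R v$
$U{\left(E,27 - 64 \right)} + s{\left(130,188 \right)} = \left(27 - 64\right) 0 + \left(9 + 130 + 89 \cdot 188\right) = \left(-37\right) 0 + \left(9 + 130 + 16732\right) = 0 + 16871 = 16871$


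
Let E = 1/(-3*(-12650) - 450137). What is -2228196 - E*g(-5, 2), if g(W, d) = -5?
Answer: -918433424657/412187 ≈ -2.2282e+6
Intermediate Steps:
E = -1/412187 (E = 1/(37950 - 450137) = 1/(-412187) = -1/412187 ≈ -2.4261e-6)
-2228196 - E*g(-5, 2) = -2228196 - (-1)*(-5)/412187 = -2228196 - 1*5/412187 = -2228196 - 5/412187 = -918433424657/412187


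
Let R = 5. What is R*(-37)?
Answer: -185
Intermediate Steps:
R*(-37) = 5*(-37) = -185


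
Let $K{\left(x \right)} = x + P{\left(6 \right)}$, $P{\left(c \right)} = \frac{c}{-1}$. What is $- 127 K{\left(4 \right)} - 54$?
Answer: $200$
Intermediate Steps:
$P{\left(c \right)} = - c$ ($P{\left(c \right)} = c \left(-1\right) = - c$)
$K{\left(x \right)} = -6 + x$ ($K{\left(x \right)} = x - 6 = -6 + x$)
$- 127 K{\left(4 \right)} - 54 = - 127 \left(-6 + 4\right) - 54 = \left(-127\right) \left(-2\right) - 54 = 254 - 54 = 200$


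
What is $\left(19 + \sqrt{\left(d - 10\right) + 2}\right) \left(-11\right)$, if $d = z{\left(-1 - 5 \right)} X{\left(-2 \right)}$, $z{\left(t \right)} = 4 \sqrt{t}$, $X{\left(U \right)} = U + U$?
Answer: $-209 - 22 \sqrt{-2 - 4 i \sqrt{6}} \approx -253.0 + 53.889 i$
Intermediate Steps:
$X{\left(U \right)} = 2 U$
$d = - 16 i \sqrt{6}$ ($d = 4 \sqrt{-1 - 5} \cdot 2 \left(-2\right) = 4 \sqrt{-6} \left(-4\right) = 4 i \sqrt{6} \left(-4\right) = - 16 i \sqrt{6} \approx - 39.192 i$)
$\left(19 + \sqrt{\left(d - 10\right) + 2}\right) \left(-11\right) = \left(19 + \sqrt{\left(- 16 i \sqrt{6} - 10\right) + 2}\right) \left(-11\right) = \left(19 + \sqrt{\left(-10 - 16 i \sqrt{6}\right) + 2}\right) \left(-11\right) = \left(19 + \sqrt{-8 - 16 i \sqrt{6}}\right) \left(-11\right) = -209 - 11 \sqrt{-8 - 16 i \sqrt{6}}$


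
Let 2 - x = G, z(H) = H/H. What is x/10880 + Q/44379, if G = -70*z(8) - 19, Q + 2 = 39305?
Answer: 47961681/53649280 ≈ 0.89399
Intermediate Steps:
Q = 39303 (Q = -2 + 39305 = 39303)
z(H) = 1
G = -89 (G = -70*1 - 19 = -70 - 19 = -89)
x = 91 (x = 2 - 1*(-89) = 2 + 89 = 91)
x/10880 + Q/44379 = 91/10880 + 39303/44379 = 91*(1/10880) + 39303*(1/44379) = 91/10880 + 4367/4931 = 47961681/53649280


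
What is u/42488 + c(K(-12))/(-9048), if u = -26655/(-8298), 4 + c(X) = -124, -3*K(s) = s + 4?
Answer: 210044207/14768573872 ≈ 0.014222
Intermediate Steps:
K(s) = -4/3 - s/3 (K(s) = -(s + 4)/3 = -(4 + s)/3 = -4/3 - s/3)
c(X) = -128 (c(X) = -4 - 124 = -128)
u = 8885/2766 (u = -26655*(-1/8298) = 8885/2766 ≈ 3.2122)
u/42488 + c(K(-12))/(-9048) = (8885/2766)/42488 - 128/(-9048) = (8885/2766)*(1/42488) - 128*(-1/9048) = 8885/117521808 + 16/1131 = 210044207/14768573872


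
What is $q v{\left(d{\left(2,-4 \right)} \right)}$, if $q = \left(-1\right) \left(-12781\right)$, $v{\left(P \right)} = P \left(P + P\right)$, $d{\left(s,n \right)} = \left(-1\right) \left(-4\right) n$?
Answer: $6543872$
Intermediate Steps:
$d{\left(s,n \right)} = 4 n$
$v{\left(P \right)} = 2 P^{2}$ ($v{\left(P \right)} = P 2 P = 2 P^{2}$)
$q = 12781$
$q v{\left(d{\left(2,-4 \right)} \right)} = 12781 \cdot 2 \left(4 \left(-4\right)\right)^{2} = 12781 \cdot 2 \left(-16\right)^{2} = 12781 \cdot 2 \cdot 256 = 12781 \cdot 512 = 6543872$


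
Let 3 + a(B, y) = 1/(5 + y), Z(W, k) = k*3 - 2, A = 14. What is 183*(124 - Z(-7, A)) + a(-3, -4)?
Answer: 15370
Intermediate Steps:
Z(W, k) = -2 + 3*k (Z(W, k) = 3*k - 2 = -2 + 3*k)
a(B, y) = -3 + 1/(5 + y)
183*(124 - Z(-7, A)) + a(-3, -4) = 183*(124 - (-2 + 3*14)) + (-14 - 3*(-4))/(5 - 4) = 183*(124 - (-2 + 42)) + (-14 + 12)/1 = 183*(124 - 1*40) + 1*(-2) = 183*(124 - 40) - 2 = 183*84 - 2 = 15372 - 2 = 15370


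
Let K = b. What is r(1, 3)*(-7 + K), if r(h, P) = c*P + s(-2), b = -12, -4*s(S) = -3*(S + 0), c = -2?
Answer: 285/2 ≈ 142.50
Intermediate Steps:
s(S) = 3*S/4 (s(S) = -(-3)*(S + 0)/4 = -(-3)*S/4 = 3*S/4)
r(h, P) = -3/2 - 2*P (r(h, P) = -2*P + (¾)*(-2) = -2*P - 3/2 = -3/2 - 2*P)
K = -12
r(1, 3)*(-7 + K) = (-3/2 - 2*3)*(-7 - 12) = (-3/2 - 6)*(-19) = -15/2*(-19) = 285/2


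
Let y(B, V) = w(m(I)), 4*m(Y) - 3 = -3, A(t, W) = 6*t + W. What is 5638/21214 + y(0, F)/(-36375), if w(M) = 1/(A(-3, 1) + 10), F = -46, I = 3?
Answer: 717798482/2700807375 ≈ 0.26577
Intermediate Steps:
A(t, W) = W + 6*t
m(Y) = 0 (m(Y) = ¾ + (¼)*(-3) = ¾ - ¾ = 0)
w(M) = -⅐ (w(M) = 1/((1 + 6*(-3)) + 10) = 1/((1 - 18) + 10) = 1/(-17 + 10) = 1/(-7) = -⅐)
y(B, V) = -⅐
5638/21214 + y(0, F)/(-36375) = 5638/21214 - ⅐/(-36375) = 5638*(1/21214) - ⅐*(-1/36375) = 2819/10607 + 1/254625 = 717798482/2700807375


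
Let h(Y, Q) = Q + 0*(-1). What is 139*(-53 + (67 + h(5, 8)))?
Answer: 3058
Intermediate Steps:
h(Y, Q) = Q (h(Y, Q) = Q + 0 = Q)
139*(-53 + (67 + h(5, 8))) = 139*(-53 + (67 + 8)) = 139*(-53 + 75) = 139*22 = 3058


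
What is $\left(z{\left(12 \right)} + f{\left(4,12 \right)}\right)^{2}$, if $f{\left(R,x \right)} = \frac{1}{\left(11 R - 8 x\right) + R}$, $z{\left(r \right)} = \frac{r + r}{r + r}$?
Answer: $\frac{2209}{2304} \approx 0.95877$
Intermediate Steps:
$z{\left(r \right)} = 1$ ($z{\left(r \right)} = \frac{2 r}{2 r} = 2 r \frac{1}{2 r} = 1$)
$f{\left(R,x \right)} = \frac{1}{- 8 x + 12 R}$ ($f{\left(R,x \right)} = \frac{1}{\left(- 8 x + 11 R\right) + R} = \frac{1}{- 8 x + 12 R}$)
$\left(z{\left(12 \right)} + f{\left(4,12 \right)}\right)^{2} = \left(1 + \frac{1}{4 \left(\left(-2\right) 12 + 3 \cdot 4\right)}\right)^{2} = \left(1 + \frac{1}{4 \left(-24 + 12\right)}\right)^{2} = \left(1 + \frac{1}{4 \left(-12\right)}\right)^{2} = \left(1 + \frac{1}{4} \left(- \frac{1}{12}\right)\right)^{2} = \left(1 - \frac{1}{48}\right)^{2} = \left(\frac{47}{48}\right)^{2} = \frac{2209}{2304}$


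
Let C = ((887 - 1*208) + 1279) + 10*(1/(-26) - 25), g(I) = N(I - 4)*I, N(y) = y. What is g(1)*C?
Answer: -66597/13 ≈ -5122.8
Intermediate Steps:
g(I) = I*(-4 + I) (g(I) = (I - 4)*I = (-4 + I)*I = I*(-4 + I))
C = 22199/13 (C = ((887 - 208) + 1279) + 10*(-1/26 - 25) = (679 + 1279) + 10*(-651/26) = 1958 - 3255/13 = 22199/13 ≈ 1707.6)
g(1)*C = (1*(-4 + 1))*(22199/13) = (1*(-3))*(22199/13) = -3*22199/13 = -66597/13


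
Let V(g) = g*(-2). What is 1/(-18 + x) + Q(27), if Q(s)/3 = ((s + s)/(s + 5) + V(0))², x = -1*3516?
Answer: 3864301/452352 ≈ 8.5427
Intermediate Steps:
V(g) = -2*g
x = -3516
Q(s) = 12*s²/(5 + s)² (Q(s) = 3*((s + s)/(s + 5) - 2*0)² = 3*((2*s)/(5 + s) + 0)² = 3*(2*s/(5 + s) + 0)² = 3*(2*s/(5 + s))² = 3*(4*s²/(5 + s)²) = 12*s²/(5 + s)²)
1/(-18 + x) + Q(27) = 1/(-18 - 3516) + 12*27²/(5 + 27)² = 1/(-3534) + 12*729/32² = -1/3534 + 12*729*(1/1024) = -1/3534 + 2187/256 = 3864301/452352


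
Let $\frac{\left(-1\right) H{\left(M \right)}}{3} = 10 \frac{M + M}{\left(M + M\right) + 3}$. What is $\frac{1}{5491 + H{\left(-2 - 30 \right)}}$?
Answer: $\frac{61}{333031} \approx 0.00018317$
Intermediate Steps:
$H{\left(M \right)} = - \frac{60 M}{3 + 2 M}$ ($H{\left(M \right)} = - 3 \cdot 10 \frac{M + M}{\left(M + M\right) + 3} = - 3 \cdot 10 \frac{2 M}{2 M + 3} = - 3 \cdot 10 \frac{2 M}{3 + 2 M} = - 3 \frac{20 M}{3 + 2 M} = - \frac{60 M}{3 + 2 M}$)
$\frac{1}{5491 + H{\left(-2 - 30 \right)}} = \frac{1}{5491 - \frac{60 \left(-2 - 30\right)}{3 + 2 \left(-2 - 30\right)}} = \frac{1}{5491 - - \frac{1920}{3 + 2 \left(-32\right)}} = \frac{1}{5491 - - \frac{1920}{3 - 64}} = \frac{1}{5491 - - \frac{1920}{-61}} = \frac{1}{5491 - \left(-1920\right) \left(- \frac{1}{61}\right)} = \frac{1}{5491 - \frac{1920}{61}} = \frac{1}{\frac{333031}{61}} = \frac{61}{333031}$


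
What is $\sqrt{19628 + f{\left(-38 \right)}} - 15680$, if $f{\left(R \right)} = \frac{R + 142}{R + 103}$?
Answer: $-15680 + \frac{2 \sqrt{122685}}{5} \approx -15540.0$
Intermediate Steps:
$f{\left(R \right)} = \frac{142 + R}{103 + R}$
$\sqrt{19628 + f{\left(-38 \right)}} - 15680 = \sqrt{19628 + \frac{142 - 38}{103 - 38}} - 15680 = \sqrt{19628 + \frac{1}{65} \cdot 104} - 15680 = \sqrt{19628 + \frac{8}{5}} - 15680 = \sqrt{\frac{98148}{5}} - 15680 = \frac{2 \sqrt{122685}}{5} - 15680 = -15680 + \frac{2 \sqrt{122685}}{5}$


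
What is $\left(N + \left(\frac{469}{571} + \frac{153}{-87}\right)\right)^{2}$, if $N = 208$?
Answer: $\frac{11756340277504}{274200481} \approx 42875.0$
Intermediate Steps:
$\left(N + \left(\frac{469}{571} + \frac{153}{-87}\right)\right)^{2} = \left(208 + \left(\frac{469}{571} + \frac{153}{-87}\right)\right)^{2} = \left(208 + \left(469 \cdot \frac{1}{571} + 153 \left(- \frac{1}{87}\right)\right)\right)^{2} = \left(208 + \left(\frac{469}{571} - \frac{51}{29}\right)\right)^{2} = \left(208 - \frac{15520}{16559}\right)^{2} = \left(\frac{3428752}{16559}\right)^{2} = \frac{11756340277504}{274200481}$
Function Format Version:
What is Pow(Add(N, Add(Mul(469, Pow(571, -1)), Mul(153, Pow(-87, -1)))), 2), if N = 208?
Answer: Rational(11756340277504, 274200481) ≈ 42875.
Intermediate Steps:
Pow(Add(N, Add(Mul(469, Pow(571, -1)), Mul(153, Pow(-87, -1)))), 2) = Pow(Add(208, Add(Mul(469, Pow(571, -1)), Mul(153, Pow(-87, -1)))), 2) = Pow(Add(208, Add(Mul(469, Rational(1, 571)), Mul(153, Rational(-1, 87)))), 2) = Pow(Add(208, Add(Rational(469, 571), Rational(-51, 29))), 2) = Pow(Add(208, Rational(-15520, 16559)), 2) = Pow(Rational(3428752, 16559), 2) = Rational(11756340277504, 274200481)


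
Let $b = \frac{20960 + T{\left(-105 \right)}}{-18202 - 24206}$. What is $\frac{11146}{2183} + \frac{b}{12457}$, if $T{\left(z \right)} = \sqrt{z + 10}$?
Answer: $\frac{736015452862}{144153437931} - \frac{i \sqrt{95}}{528276456} \approx 5.1058 - 1.845 \cdot 10^{-8} i$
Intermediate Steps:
$T{\left(z \right)} = \sqrt{10 + z}$
$b = - \frac{2620}{5301} - \frac{i \sqrt{95}}{42408}$ ($b = \frac{20960 + \sqrt{10 - 105}}{-18202 - 24206} = \frac{20960 + \sqrt{-95}}{-42408} = \left(20960 + i \sqrt{95}\right) \left(- \frac{1}{42408}\right) = - \frac{2620}{5301} - \frac{i \sqrt{95}}{42408} \approx -0.49425 - 0.00022983 i$)
$\frac{11146}{2183} + \frac{b}{12457} = \frac{11146}{2183} + \frac{- \frac{2620}{5301} - \frac{i \sqrt{95}}{42408}}{12457} = 11146 \cdot \frac{1}{2183} + \left(- \frac{2620}{5301} - \frac{i \sqrt{95}}{42408}\right) \frac{1}{12457} = \frac{11146}{2183} - \left(\frac{2620}{66034557} + \frac{i \sqrt{95}}{528276456}\right) = \frac{736015452862}{144153437931} - \frac{i \sqrt{95}}{528276456}$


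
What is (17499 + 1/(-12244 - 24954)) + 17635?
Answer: 1306914531/37198 ≈ 35134.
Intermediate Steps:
(17499 + 1/(-12244 - 24954)) + 17635 = (17499 + 1/(-37198)) + 17635 = (17499 - 1/37198) + 17635 = 650927801/37198 + 17635 = 1306914531/37198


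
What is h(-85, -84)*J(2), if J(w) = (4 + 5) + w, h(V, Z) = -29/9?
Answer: -319/9 ≈ -35.444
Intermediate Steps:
h(V, Z) = -29/9 (h(V, Z) = -29*⅑ = -29/9)
J(w) = 9 + w
h(-85, -84)*J(2) = -29*(9 + 2)/9 = -29/9*11 = -319/9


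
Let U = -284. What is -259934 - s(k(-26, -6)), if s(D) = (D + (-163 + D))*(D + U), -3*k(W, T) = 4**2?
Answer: -2791634/9 ≈ -3.1018e+5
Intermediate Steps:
k(W, T) = -16/3 (k(W, T) = -1/3*4**2 = -1/3*16 = -16/3)
s(D) = (-284 + D)*(-163 + 2*D) (s(D) = (D + (-163 + D))*(D - 284) = (-163 + 2*D)*(-284 + D) = (-284 + D)*(-163 + 2*D))
-259934 - s(k(-26, -6)) = -259934 - (46292 - 731*(-16/3) + 2*(-16/3)**2) = -259934 - (46292 + 11696/3 + 2*(256/9)) = -259934 - (46292 + 11696/3 + 512/9) = -259934 - 1*452228/9 = -259934 - 452228/9 = -2791634/9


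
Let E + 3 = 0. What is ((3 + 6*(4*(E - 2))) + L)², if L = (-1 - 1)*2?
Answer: 14641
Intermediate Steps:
E = -3 (E = -3 + 0 = -3)
L = -4 (L = -2*2 = -4)
((3 + 6*(4*(E - 2))) + L)² = ((3 + 6*(4*(-3 - 2))) - 4)² = ((3 + 6*(4*(-5))) - 4)² = ((3 + 6*(-20)) - 4)² = ((3 - 120) - 4)² = (-117 - 4)² = (-121)² = 14641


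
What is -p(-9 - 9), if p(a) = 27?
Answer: -27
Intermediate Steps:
-p(-9 - 9) = -1*27 = -27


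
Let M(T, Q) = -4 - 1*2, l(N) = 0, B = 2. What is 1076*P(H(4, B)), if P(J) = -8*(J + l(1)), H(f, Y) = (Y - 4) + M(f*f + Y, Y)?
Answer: 68864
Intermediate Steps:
M(T, Q) = -6 (M(T, Q) = -4 - 2 = -6)
H(f, Y) = -10 + Y (H(f, Y) = (Y - 4) - 6 = (-4 + Y) - 6 = -10 + Y)
P(J) = -8*J (P(J) = -8*(J + 0) = -8*J)
1076*P(H(4, B)) = 1076*(-8*(-10 + 2)) = 1076*(-8*(-8)) = 1076*64 = 68864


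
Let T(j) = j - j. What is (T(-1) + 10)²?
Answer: 100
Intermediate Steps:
T(j) = 0
(T(-1) + 10)² = (0 + 10)² = 10² = 100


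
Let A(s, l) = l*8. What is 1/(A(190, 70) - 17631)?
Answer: -1/17071 ≈ -5.8579e-5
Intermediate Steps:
A(s, l) = 8*l
1/(A(190, 70) - 17631) = 1/(8*70 - 17631) = 1/(560 - 17631) = 1/(-17071) = -1/17071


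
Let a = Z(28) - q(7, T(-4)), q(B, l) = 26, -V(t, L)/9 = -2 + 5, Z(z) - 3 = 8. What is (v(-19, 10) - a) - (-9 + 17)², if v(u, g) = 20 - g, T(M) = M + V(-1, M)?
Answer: -39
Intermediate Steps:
Z(z) = 11 (Z(z) = 3 + 8 = 11)
V(t, L) = -27 (V(t, L) = -9*(-2 + 5) = -9*3 = -27)
T(M) = -27 + M (T(M) = M - 27 = -27 + M)
a = -15 (a = 11 - 1*26 = 11 - 26 = -15)
(v(-19, 10) - a) - (-9 + 17)² = ((20 - 1*10) - 1*(-15)) - (-9 + 17)² = ((20 - 10) + 15) - 1*8² = (10 + 15) - 1*64 = 25 - 64 = -39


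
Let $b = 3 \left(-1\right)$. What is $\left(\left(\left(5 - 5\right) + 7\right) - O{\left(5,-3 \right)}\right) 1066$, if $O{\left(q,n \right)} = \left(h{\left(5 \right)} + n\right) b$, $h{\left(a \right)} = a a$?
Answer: $77818$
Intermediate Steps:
$h{\left(a \right)} = a^{2}$
$b = -3$
$O{\left(q,n \right)} = -75 - 3 n$ ($O{\left(q,n \right)} = \left(5^{2} + n\right) \left(-3\right) = \left(25 + n\right) \left(-3\right) = -75 - 3 n$)
$\left(\left(\left(5 - 5\right) + 7\right) - O{\left(5,-3 \right)}\right) 1066 = \left(\left(\left(5 - 5\right) + 7\right) - \left(-75 - -9\right)\right) 1066 = \left(\left(0 + 7\right) - \left(-75 + 9\right)\right) 1066 = \left(7 - -66\right) 1066 = \left(7 + 66\right) 1066 = 73 \cdot 1066 = 77818$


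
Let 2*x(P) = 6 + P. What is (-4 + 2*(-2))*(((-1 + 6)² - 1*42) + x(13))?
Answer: 60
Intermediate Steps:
x(P) = 3 + P/2 (x(P) = (6 + P)/2 = 3 + P/2)
(-4 + 2*(-2))*(((-1 + 6)² - 1*42) + x(13)) = (-4 + 2*(-2))*(((-1 + 6)² - 1*42) + (3 + (½)*13)) = (-4 - 4)*((5² - 42) + (3 + 13/2)) = -8*((25 - 42) + 19/2) = -8*(-17 + 19/2) = -8*(-15/2) = 60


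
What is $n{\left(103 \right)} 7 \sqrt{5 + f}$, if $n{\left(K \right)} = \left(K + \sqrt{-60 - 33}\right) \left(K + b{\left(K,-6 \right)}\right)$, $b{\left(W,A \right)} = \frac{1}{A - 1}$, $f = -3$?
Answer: $720 \sqrt{2} \left(103 + i \sqrt{93}\right) \approx 1.0488 \cdot 10^{5} + 9819.5 i$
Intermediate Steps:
$b{\left(W,A \right)} = \frac{1}{-1 + A}$
$n{\left(K \right)} = \left(- \frac{1}{7} + K\right) \left(K + i \sqrt{93}\right)$ ($n{\left(K \right)} = \left(K + \sqrt{-60 - 33}\right) \left(K + \frac{1}{-1 - 6}\right) = \left(K + \sqrt{-93}\right) \left(K + \frac{1}{-7}\right) = \left(K + i \sqrt{93}\right) \left(K - \frac{1}{7}\right) = \left(K + i \sqrt{93}\right) \left(- \frac{1}{7} + K\right) = \left(- \frac{1}{7} + K\right) \left(K + i \sqrt{93}\right)$)
$n{\left(103 \right)} 7 \sqrt{5 + f} = \left(103^{2} - \frac{103}{7} - \frac{i \sqrt{93}}{7} + i 103 \sqrt{93}\right) 7 \sqrt{5 - 3} = \left(10609 - \frac{103}{7} - \frac{i \sqrt{93}}{7} + 103 i \sqrt{93}\right) 7 \sqrt{2} = \left(\frac{74160}{7} + \frac{720 i \sqrt{93}}{7}\right) 7 \sqrt{2} = 7 \sqrt{2} \left(\frac{74160}{7} + \frac{720 i \sqrt{93}}{7}\right)$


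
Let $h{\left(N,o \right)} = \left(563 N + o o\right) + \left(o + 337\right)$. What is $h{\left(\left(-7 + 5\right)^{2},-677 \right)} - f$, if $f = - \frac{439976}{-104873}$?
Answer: $\frac{48266414417}{104873} \approx 4.6024 \cdot 10^{5}$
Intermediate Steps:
$h{\left(N,o \right)} = 337 + o + o^{2} + 563 N$ ($h{\left(N,o \right)} = \left(563 N + o^{2}\right) + \left(337 + o\right) = \left(o^{2} + 563 N\right) + \left(337 + o\right) = 337 + o + o^{2} + 563 N$)
$f = \frac{439976}{104873}$ ($f = \left(-439976\right) \left(- \frac{1}{104873}\right) = \frac{439976}{104873} \approx 4.1953$)
$h{\left(\left(-7 + 5\right)^{2},-677 \right)} - f = \left(337 - 677 + \left(-677\right)^{2} + 563 \left(-7 + 5\right)^{2}\right) - \frac{439976}{104873} = \left(337 - 677 + 458329 + 563 \left(-2\right)^{2}\right) - \frac{439976}{104873} = \left(337 - 677 + 458329 + 563 \cdot 4\right) - \frac{439976}{104873} = \left(337 - 677 + 458329 + 2252\right) - \frac{439976}{104873} = 460241 - \frac{439976}{104873} = \frac{48266414417}{104873}$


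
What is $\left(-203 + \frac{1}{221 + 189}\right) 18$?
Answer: $- \frac{749061}{205} \approx -3654.0$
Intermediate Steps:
$\left(-203 + \frac{1}{221 + 189}\right) 18 = \left(-203 + \frac{1}{410}\right) 18 = \left(- \frac{83229}{410}\right) 18 = - \frac{749061}{205}$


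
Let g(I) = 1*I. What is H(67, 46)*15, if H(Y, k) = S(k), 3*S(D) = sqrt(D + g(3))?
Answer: 35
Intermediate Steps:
g(I) = I
S(D) = sqrt(3 + D)/3 (S(D) = sqrt(D + 3)/3 = sqrt(3 + D)/3)
H(Y, k) = sqrt(3 + k)/3
H(67, 46)*15 = (sqrt(3 + 46)/3)*15 = (sqrt(49)/3)*15 = ((1/3)*7)*15 = (7/3)*15 = 35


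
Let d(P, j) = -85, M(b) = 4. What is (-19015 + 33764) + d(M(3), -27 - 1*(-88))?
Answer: 14664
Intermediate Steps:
(-19015 + 33764) + d(M(3), -27 - 1*(-88)) = (-19015 + 33764) - 85 = 14749 - 85 = 14664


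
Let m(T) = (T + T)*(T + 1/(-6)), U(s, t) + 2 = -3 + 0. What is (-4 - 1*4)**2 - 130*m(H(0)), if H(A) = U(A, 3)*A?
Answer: 64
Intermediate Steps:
U(s, t) = -5 (U(s, t) = -2 + (-3 + 0) = -2 - 3 = -5)
H(A) = -5*A
m(T) = 2*T*(-1/6 + T) (m(T) = (2*T)*(T - 1/6) = (2*T)*(-1/6 + T) = 2*T*(-1/6 + T))
(-4 - 1*4)**2 - 130*m(H(0)) = (-4 - 1*4)**2 - 130*(-5*0)*(-1 + 6*(-5*0))/3 = (-4 - 4)**2 - 130*0*(-1 + 6*0)/3 = (-8)**2 - 130*0*(-1 + 0)/3 = 64 - 130*0*(-1)/3 = 64 - 130*0 = 64 + 0 = 64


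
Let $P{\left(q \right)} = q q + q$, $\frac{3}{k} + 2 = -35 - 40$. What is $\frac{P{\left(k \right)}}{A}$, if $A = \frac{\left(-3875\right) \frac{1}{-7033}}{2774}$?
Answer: $- \frac{4331118324}{22974875} \approx -188.52$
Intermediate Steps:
$k = - \frac{3}{77}$ ($k = \frac{3}{-2 - 75} = \frac{3}{-77} = 3 \left(- \frac{1}{77}\right) = - \frac{3}{77} \approx -0.038961$)
$P{\left(q \right)} = q + q^{2}$ ($P{\left(q \right)} = q^{2} + q = q + q^{2}$)
$A = \frac{3875}{19509542}$ ($A = \left(-3875\right) \left(- \frac{1}{7033}\right) \frac{1}{2774} = \frac{3875}{7033} \cdot \frac{1}{2774} = \frac{3875}{19509542} \approx 0.00019862$)
$\frac{P{\left(k \right)}}{A} = \frac{\left(- \frac{3}{77}\right) \left(1 - \frac{3}{77}\right)}{\frac{3875}{19509542}} = \left(- \frac{3}{77}\right) \frac{74}{77} \cdot \frac{19509542}{3875} = \left(- \frac{222}{5929}\right) \frac{19509542}{3875} = - \frac{4331118324}{22974875}$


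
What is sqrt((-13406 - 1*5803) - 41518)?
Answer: I*sqrt(60727) ≈ 246.43*I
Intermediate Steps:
sqrt((-13406 - 1*5803) - 41518) = sqrt((-13406 - 5803) - 41518) = sqrt(-19209 - 41518) = sqrt(-60727) = I*sqrt(60727)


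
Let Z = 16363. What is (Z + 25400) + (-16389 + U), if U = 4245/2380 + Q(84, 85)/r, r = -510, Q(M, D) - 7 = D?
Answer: 181181807/7140 ≈ 25376.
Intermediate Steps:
Q(M, D) = 7 + D
U = 11447/7140 (U = 4245/2380 + (7 + 85)/(-510) = 4245*(1/2380) + 92*(-1/510) = 849/476 - 46/255 = 11447/7140 ≈ 1.6032)
(Z + 25400) + (-16389 + U) = (16363 + 25400) + (-16389 + 11447/7140) = 41763 - 117006013/7140 = 181181807/7140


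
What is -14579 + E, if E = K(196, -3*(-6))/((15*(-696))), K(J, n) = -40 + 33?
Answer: -152204753/10440 ≈ -14579.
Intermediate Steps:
K(J, n) = -7
E = 7/10440 (E = -7/(15*(-696)) = -7/(-10440) = -7*(-1/10440) = 7/10440 ≈ 0.00067050)
-14579 + E = -14579 + 7/10440 = -152204753/10440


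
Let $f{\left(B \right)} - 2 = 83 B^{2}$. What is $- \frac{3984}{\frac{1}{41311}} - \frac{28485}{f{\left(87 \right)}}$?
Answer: $- \frac{103395828612981}{628229} \approx -1.6458 \cdot 10^{8}$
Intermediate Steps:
$f{\left(B \right)} = 2 + 83 B^{2}$
$- \frac{3984}{\frac{1}{41311}} - \frac{28485}{f{\left(87 \right)}} = - \frac{3984}{\frac{1}{41311}} - \frac{28485}{2 + 83 \cdot 87^{2}} = - 3984 \frac{1}{\frac{1}{41311}} - \frac{28485}{2 + 83 \cdot 7569} = \left(-3984\right) 41311 - \frac{28485}{2 + 628227} = -164583024 - \frac{28485}{628229} = - \frac{103395828612981}{628229}$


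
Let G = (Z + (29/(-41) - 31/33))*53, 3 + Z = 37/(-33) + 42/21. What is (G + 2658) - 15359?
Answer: -17454647/1353 ≈ -12901.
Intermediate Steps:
Z = -70/33 (Z = -3 + (37/(-33) + 42/21) = -3 + (37*(-1/33) + 42*(1/21)) = -3 + (-37/33 + 2) = -3 + 29/33 = -70/33 ≈ -2.1212)
G = -270194/1353 (G = (-70/33 + (29/(-41) - 31/33))*53 = (-70/33 + (29*(-1/41) - 31*1/33))*53 = (-70/33 + (-29/41 - 31/33))*53 = (-70/33 - 2228/1353)*53 = -5098/1353*53 = -270194/1353 ≈ -199.70)
(G + 2658) - 15359 = (-270194/1353 + 2658) - 15359 = 3326080/1353 - 15359 = -17454647/1353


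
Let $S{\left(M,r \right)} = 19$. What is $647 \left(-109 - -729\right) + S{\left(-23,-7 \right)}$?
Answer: $401159$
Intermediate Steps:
$647 \left(-109 - -729\right) + S{\left(-23,-7 \right)} = 647 \left(-109 - -729\right) + 19 = 647 \left(-109 + 729\right) + 19 = 647 \cdot 620 + 19 = 401140 + 19 = 401159$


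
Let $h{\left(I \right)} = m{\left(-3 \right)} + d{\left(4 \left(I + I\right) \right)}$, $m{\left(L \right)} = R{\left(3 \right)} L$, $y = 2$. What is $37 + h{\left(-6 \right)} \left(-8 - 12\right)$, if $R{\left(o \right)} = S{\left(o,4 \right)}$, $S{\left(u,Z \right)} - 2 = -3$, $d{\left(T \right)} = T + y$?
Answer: $897$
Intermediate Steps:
$d{\left(T \right)} = 2 + T$ ($d{\left(T \right)} = T + 2 = 2 + T$)
$S{\left(u,Z \right)} = -1$ ($S{\left(u,Z \right)} = 2 - 3 = -1$)
$R{\left(o \right)} = -1$
$m{\left(L \right)} = - L$
$h{\left(I \right)} = 5 + 8 I$ ($h{\left(I \right)} = \left(-1\right) \left(-3\right) + \left(2 + 4 \left(I + I\right)\right) = 3 + \left(2 + 4 \cdot 2 I\right) = 3 + \left(2 + 8 I\right) = 5 + 8 I$)
$37 + h{\left(-6 \right)} \left(-8 - 12\right) = 37 + \left(5 + 8 \left(-6\right)\right) \left(-8 - 12\right) = 37 + \left(5 - 48\right) \left(-8 - 12\right) = 37 - -860 = 37 + 860 = 897$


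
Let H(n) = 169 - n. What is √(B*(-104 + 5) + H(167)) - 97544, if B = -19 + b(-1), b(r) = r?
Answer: -97544 + √1982 ≈ -97500.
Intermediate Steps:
B = -20 (B = -19 - 1 = -20)
√(B*(-104 + 5) + H(167)) - 97544 = √(-20*(-104 + 5) + (169 - 1*167)) - 97544 = √(-20*(-99) + (169 - 167)) - 97544 = √(1980 + 2) - 97544 = √1982 - 97544 = -97544 + √1982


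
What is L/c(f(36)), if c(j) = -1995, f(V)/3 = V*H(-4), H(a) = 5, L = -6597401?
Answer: 6597401/1995 ≈ 3307.0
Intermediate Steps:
f(V) = 15*V (f(V) = 3*(V*5) = 3*(5*V) = 15*V)
L/c(f(36)) = -6597401/(-1995) = -6597401*(-1/1995) = 6597401/1995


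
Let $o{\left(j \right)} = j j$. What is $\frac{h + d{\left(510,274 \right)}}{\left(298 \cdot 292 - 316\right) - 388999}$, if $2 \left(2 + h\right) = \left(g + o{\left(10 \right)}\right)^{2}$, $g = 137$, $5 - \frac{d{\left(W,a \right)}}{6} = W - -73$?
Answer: $- \frac{49229}{604598} \approx -0.081424$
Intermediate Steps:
$d{\left(W,a \right)} = -408 - 6 W$ ($d{\left(W,a \right)} = 30 - 6 \left(W - -73\right) = 30 - 6 \left(W + 73\right) = 30 - 6 \left(73 + W\right) = 30 - \left(438 + 6 W\right) = -408 - 6 W$)
$o{\left(j \right)} = j^{2}$
$h = \frac{56165}{2}$ ($h = -2 + \frac{\left(137 + 10^{2}\right)^{2}}{2} = -2 + \frac{\left(137 + 100\right)^{2}}{2} = -2 + \frac{237^{2}}{2} = -2 + \frac{1}{2} \cdot 56169 = -2 + \frac{56169}{2} = \frac{56165}{2} \approx 28083.0$)
$\frac{h + d{\left(510,274 \right)}}{\left(298 \cdot 292 - 316\right) - 388999} = \frac{\frac{56165}{2} - 3468}{\left(298 \cdot 292 - 316\right) - 388999} = \frac{\frac{56165}{2} - 3468}{\left(87016 - 316\right) - 388999} = \frac{\frac{56165}{2} - 3468}{86700 - 388999} = \frac{49229}{2 \left(-302299\right)} = \frac{49229}{2} \left(- \frac{1}{302299}\right) = - \frac{49229}{604598}$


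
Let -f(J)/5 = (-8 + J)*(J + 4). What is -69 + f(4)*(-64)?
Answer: -10309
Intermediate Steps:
f(J) = -5*(-8 + J)*(4 + J) (f(J) = -5*(-8 + J)*(J + 4) = -5*(-8 + J)*(4 + J))
-69 + f(4)*(-64) = -69 + (160 - 5*4**2 + 20*4)*(-64) = -69 + (160 - 5*16 + 80)*(-64) = -69 + (160 - 80 + 80)*(-64) = -69 + 160*(-64) = -69 - 10240 = -10309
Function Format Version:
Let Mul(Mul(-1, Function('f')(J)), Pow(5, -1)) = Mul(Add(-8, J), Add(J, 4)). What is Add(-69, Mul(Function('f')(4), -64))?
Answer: -10309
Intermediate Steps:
Function('f')(J) = Mul(-5, Add(-8, J), Add(4, J)) (Function('f')(J) = Mul(-5, Mul(Add(-8, J), Add(J, 4))) = Mul(-5, Mul(Add(-8, J), Add(4, J))) = Mul(-5, Add(-8, J), Add(4, J)))
Add(-69, Mul(Function('f')(4), -64)) = Add(-69, Mul(Add(160, Mul(-5, Pow(4, 2)), Mul(20, 4)), -64)) = Add(-69, Mul(Add(160, Mul(-5, 16), 80), -64)) = Add(-69, Mul(Add(160, -80, 80), -64)) = Add(-69, Mul(160, -64)) = Add(-69, -10240) = -10309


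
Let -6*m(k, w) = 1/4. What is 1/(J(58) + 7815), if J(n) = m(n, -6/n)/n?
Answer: 1392/10878479 ≈ 0.00012796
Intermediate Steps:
m(k, w) = -1/24 (m(k, w) = -⅙/4 = -⅙*¼ = -1/24)
J(n) = -1/(24*n)
1/(J(58) + 7815) = 1/(-1/24/58 + 7815) = 1/(-1/24*1/58 + 7815) = 1/(-1/1392 + 7815) = 1/(10878479/1392) = 1392/10878479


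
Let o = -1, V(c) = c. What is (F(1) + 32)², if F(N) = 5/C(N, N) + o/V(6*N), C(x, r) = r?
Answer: 48841/36 ≈ 1356.7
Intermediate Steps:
F(N) = 29/(6*N) (F(N) = 5/N - 1/(6*N) = 29/(6*N))
(F(1) + 32)² = ((29/6)/1 + 32)² = ((29/6)*1 + 32)² = (29/6 + 32)² = (221/6)² = 48841/36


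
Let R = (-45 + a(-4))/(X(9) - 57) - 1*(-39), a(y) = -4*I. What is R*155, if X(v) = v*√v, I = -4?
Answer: 37169/6 ≈ 6194.8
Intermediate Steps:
a(y) = 16 (a(y) = -4*(-4) = 16)
X(v) = v^(3/2)
R = 1199/30 (R = (-45 + 16)/(9^(3/2) - 57) - 1*(-39) = -29/(27 - 57) + 39 = -29/(-30) + 39 = -29*(-1/30) + 39 = 29/30 + 39 = 1199/30 ≈ 39.967)
R*155 = (1199/30)*155 = 37169/6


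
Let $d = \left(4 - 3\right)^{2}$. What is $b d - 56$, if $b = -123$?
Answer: $-179$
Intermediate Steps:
$d = 1$ ($d = 1^{2} = 1$)
$b d - 56 = \left(-123\right) 1 - 56 = -123 - 56 = -179$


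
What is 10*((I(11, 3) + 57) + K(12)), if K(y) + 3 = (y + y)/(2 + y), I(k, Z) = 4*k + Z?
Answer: 7190/7 ≈ 1027.1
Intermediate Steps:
I(k, Z) = Z + 4*k
K(y) = -3 + 2*y/(2 + y) (K(y) = -3 + (y + y)/(2 + y) = -3 + (2*y)/(2 + y) = -3 + 2*y/(2 + y))
10*((I(11, 3) + 57) + K(12)) = 10*(((3 + 4*11) + 57) + (-6 - 1*12)/(2 + 12)) = 10*(((3 + 44) + 57) + (-6 - 12)/14) = 10*((47 + 57) + (1/14)*(-18)) = 10*(104 - 9/7) = 10*(719/7) = 7190/7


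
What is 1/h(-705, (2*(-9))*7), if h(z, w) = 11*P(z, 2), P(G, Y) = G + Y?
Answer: -1/7733 ≈ -0.00012932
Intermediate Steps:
h(z, w) = 22 + 11*z (h(z, w) = 11*(z + 2) = 11*(2 + z) = 22 + 11*z)
1/h(-705, (2*(-9))*7) = 1/(22 + 11*(-705)) = 1/(22 - 7755) = 1/(-7733) = -1/7733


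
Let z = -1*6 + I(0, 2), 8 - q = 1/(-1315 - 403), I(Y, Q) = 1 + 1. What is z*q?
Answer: -27490/859 ≈ -32.002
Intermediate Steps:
I(Y, Q) = 2
q = 13745/1718 (q = 8 - 1/(-1315 - 403) = 8 - 1/(-1718) = 8 - 1*(-1/1718) = 8 + 1/1718 = 13745/1718 ≈ 8.0006)
z = -4 (z = -1*6 + 2 = -6 + 2 = -4)
z*q = -4*13745/1718 = -27490/859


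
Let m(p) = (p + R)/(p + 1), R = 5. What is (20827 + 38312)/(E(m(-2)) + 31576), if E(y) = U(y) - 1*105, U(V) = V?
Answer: 59139/31468 ≈ 1.8793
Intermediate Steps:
m(p) = (5 + p)/(1 + p) (m(p) = (p + 5)/(p + 1) = (5 + p)/(1 + p))
E(y) = -105 + y (E(y) = y - 1*105 = y - 105 = -105 + y)
(20827 + 38312)/(E(m(-2)) + 31576) = (20827 + 38312)/((-105 + (5 - 2)/(1 - 2)) + 31576) = 59139/((-105 + 3/(-1)) + 31576) = 59139/((-105 - 1*3) + 31576) = 59139/((-105 - 3) + 31576) = 59139/(-108 + 31576) = 59139/31468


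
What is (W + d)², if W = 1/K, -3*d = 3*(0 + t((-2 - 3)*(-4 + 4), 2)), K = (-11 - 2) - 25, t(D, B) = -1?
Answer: 1369/1444 ≈ 0.94806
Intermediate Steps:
K = -38 (K = -13 - 25 = -38)
d = 1 (d = -(0 - 1) = -(-1) = -⅓*(-3) = 1)
W = -1/38 (W = 1/(-38) = -1/38 ≈ -0.026316)
(W + d)² = (-1/38 + 1)² = (37/38)² = 1369/1444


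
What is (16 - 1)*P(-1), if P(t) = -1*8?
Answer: -120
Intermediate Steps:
P(t) = -8
(16 - 1)*P(-1) = (16 - 1)*(-8) = 15*(-8) = -120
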